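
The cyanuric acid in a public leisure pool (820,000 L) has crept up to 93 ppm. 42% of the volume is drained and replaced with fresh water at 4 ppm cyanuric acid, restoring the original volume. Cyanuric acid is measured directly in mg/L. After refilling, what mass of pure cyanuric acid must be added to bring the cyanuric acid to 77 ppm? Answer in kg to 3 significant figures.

17.5 kg

After draining 42% and refilling: 93 × 0.58 + 4 × 0.42 = 55.62 ppm.
Deficit to target: 77 − 55.62 = 21.38 mg/L.
Mass: 21.38 mg/L × 820,000 L = 17,530 g cyanuric acid.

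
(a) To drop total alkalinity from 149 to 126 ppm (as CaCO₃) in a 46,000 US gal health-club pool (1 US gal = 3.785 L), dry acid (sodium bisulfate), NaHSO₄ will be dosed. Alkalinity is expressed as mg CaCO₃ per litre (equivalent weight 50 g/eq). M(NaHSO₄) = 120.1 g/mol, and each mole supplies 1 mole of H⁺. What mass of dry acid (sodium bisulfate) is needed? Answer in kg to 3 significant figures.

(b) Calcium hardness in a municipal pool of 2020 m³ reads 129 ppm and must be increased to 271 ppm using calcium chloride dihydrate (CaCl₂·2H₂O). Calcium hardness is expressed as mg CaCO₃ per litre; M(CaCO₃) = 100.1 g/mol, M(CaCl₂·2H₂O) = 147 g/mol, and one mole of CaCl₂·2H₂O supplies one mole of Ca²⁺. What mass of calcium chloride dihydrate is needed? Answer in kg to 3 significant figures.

(a) 9.62 kg; (b) 421 kg

(a) Volume: 46,000 US gal × 3.785 L/gal = 174,110 L.
(a) Alkalinity to neutralize: (149 − 126) = 23 mg/L as CaCO₃ × 174,110 L = 4005 g as CaCO₃.
(a) Equivalents of H⁺ required: 4005 ÷ 50 g/eq = 80.09 eq = 80.09 mol NaHSO₄.
(a) Mass of NaHSO₄: 80.09 × 120.1 = 9619 g.

(b) Volume: 2020 m³ = 2,020,000 L.
(b) Hardness to add: (271 − 129) = 142 mg/L as CaCO₃ × 2,020,000 L = 286,800 g as CaCO₃.
(b) Moles of Ca²⁺ (1 mol Ca²⁺ ≡ 1 mol CaCO₃): 286,800 / 100.1 g/mol = 2866 mol.
(b) Mass of CaCl₂·2H₂O: 2866 × 147 = 421,200 g.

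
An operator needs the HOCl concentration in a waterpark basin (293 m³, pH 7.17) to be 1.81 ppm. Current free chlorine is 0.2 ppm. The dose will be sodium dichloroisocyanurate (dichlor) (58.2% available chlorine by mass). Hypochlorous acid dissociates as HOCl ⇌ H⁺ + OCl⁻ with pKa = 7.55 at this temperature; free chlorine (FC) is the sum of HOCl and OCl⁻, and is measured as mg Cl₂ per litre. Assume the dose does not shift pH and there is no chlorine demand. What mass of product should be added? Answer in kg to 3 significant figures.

Volume: 293 m³ = 293,000 L.
[OCl⁻]/[HOCl] = 10^(pH − pKa) = 10^(7.17 − 7.55) = 0.4169; fraction as HOCl = 1/(1 + 0.4169) = 0.7058.
Free chlorine required for 1.81 ppm HOCl: 1.81 / 0.7058 = 2.565 ppm.
FC to add: 2.565 − 0.2 = 2.365 mg/L as Cl₂.
Cl₂ equivalent: 2.365 mg/L × 293,000 L = 692.8 g.
Product at 58.2% available Cl: 692.8 / 0.582 = 1190 g.

1.19 kg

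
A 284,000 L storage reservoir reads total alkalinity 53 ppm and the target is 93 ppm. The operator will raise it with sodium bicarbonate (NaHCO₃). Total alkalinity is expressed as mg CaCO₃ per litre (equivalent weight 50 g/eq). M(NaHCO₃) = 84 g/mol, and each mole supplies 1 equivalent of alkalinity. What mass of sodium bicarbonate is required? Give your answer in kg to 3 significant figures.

19.1 kg

Alkalinity to add: (93 − 53) = 40 mg/L as CaCO₃ × 284,000 L = 11,360 g as CaCO₃.
Equivalents: 11,360 g ÷ 50 g/eq = 227.2 eq.
NaHCO₃ supplies 1 eq per mole → 227.2 mol.
Mass: 227.2 mol × 84 g/mol = 19,080 g.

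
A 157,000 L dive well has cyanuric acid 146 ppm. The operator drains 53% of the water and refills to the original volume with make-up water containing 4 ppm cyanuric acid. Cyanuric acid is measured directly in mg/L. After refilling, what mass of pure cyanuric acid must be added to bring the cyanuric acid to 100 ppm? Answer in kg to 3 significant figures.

After draining 53% and refilling: 146 × 0.47 + 4 × 0.53 = 70.74 ppm.
Deficit to target: 100 − 70.74 = 29.26 mg/L.
Mass: 29.26 mg/L × 157,000 L = 4594 g cyanuric acid.

4.59 kg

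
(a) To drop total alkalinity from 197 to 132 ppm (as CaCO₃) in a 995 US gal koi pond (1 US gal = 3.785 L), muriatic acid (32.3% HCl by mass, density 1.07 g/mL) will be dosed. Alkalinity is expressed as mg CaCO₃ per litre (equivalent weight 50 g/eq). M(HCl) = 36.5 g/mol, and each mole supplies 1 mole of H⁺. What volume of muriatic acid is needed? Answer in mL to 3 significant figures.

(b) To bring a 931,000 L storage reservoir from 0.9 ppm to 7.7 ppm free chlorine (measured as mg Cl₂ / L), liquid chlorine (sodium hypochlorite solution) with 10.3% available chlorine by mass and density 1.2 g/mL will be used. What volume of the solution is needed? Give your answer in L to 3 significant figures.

(a) 517 mL; (b) 51.2 L

(a) Volume: 995 US gal × 3.785 L/gal = 3,766 L.
(a) Alkalinity to neutralize: (197 − 132) = 65 mg/L as CaCO₃ × 3,766 L = 244.8 g as CaCO₃.
(a) Equivalents of H⁺ required: 244.8 ÷ 50 g/eq = 4.896 eq = 4.896 mol HCl.
(a) Mass of HCl: 4.896 × 36.5 = 178.7 g.
(a) Mass of 32.3% solution: 178.7 / 0.323 = 553.3 g.
(a) Volume: 553.3 g ÷ 1.07 g/mL = 517.1 mL.

(b) Chlorine deficit: 7.7 − 0.9 = 6.8 ppm = 6.8 mg/L as Cl₂.
(b) Cl₂ equivalent needed: 6.8 mg/L × 931,000 L = 6,331,000 mg = 6331 g.
(b) Product at 10.3% available chlorine: 6331 / 0.103 = 61,460 g.
(b) Volume at density 1.2 g/mL: 61,460 g ÷ 1.2 g/mL = 51,220 mL.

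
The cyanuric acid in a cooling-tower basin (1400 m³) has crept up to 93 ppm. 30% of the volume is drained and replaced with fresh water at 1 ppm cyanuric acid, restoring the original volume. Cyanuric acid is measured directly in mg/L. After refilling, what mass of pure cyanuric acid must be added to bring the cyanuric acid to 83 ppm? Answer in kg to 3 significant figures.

Volume: 1400 m³ = 1,400,000 L.
After draining 30% and refilling: 93 × 0.70 + 1 × 0.30 = 65.4 ppm.
Deficit to target: 83 − 65.4 = 17.6 mg/L.
Mass: 17.6 mg/L × 1,400,000 L = 24,640 g cyanuric acid.

24.6 kg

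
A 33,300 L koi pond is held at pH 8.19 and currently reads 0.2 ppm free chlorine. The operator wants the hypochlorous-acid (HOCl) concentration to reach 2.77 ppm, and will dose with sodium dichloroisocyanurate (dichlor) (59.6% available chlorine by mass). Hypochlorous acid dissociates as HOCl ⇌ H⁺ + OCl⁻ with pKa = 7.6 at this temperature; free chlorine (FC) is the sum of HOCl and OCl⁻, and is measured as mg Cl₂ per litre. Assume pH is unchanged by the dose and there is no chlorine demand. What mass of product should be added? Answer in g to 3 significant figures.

[OCl⁻]/[HOCl] = 10^(pH − pKa) = 10^(8.19 − 7.6) = 3.89; fraction as HOCl = 1/(1 + 3.89) = 0.2045.
Free chlorine required for 2.77 ppm HOCl: 2.77 / 0.2045 = 13.55 ppm.
FC to add: 13.55 − 0.2 = 13.35 mg/L as Cl₂.
Cl₂ equivalent: 13.35 mg/L × 33,300 L = 444.4 g.
Product at 59.6% available Cl: 444.4 / 0.596 = 745.7 g.

746 g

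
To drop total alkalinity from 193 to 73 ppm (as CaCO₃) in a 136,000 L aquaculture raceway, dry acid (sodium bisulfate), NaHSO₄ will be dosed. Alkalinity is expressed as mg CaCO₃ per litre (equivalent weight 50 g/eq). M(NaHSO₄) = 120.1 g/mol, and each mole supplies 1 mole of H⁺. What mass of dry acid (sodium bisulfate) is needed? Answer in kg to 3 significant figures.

Alkalinity to neutralize: (193 − 73) = 120 mg/L as CaCO₃ × 136,000 L = 16,320 g as CaCO₃.
Equivalents of H⁺ required: 16,320 ÷ 50 g/eq = 326.4 eq = 326.4 mol NaHSO₄.
Mass of NaHSO₄: 326.4 × 120.1 = 39,200 g.

39.2 kg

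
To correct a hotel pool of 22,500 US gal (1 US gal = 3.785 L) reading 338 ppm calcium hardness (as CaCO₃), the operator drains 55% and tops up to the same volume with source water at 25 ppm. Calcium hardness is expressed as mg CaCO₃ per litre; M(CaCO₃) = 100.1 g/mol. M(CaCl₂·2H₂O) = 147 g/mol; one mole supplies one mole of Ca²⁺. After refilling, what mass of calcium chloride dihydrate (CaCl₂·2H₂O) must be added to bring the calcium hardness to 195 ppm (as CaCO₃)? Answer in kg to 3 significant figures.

Volume: 22,500 US gal × 3.785 L/gal = 85,162 L.
After draining 55% and refilling: 338 × 0.45 + 25 × 0.55 = 165.85 ppm.
Deficit to target: 195 − 165.85 = 29.15 mg/L.
As CaCO₃: 29.15 mg/L × 85,162 L = 2482 g; ÷ 100.1 = 24.8 mol Ca²⁺.
Mass: 24.8 × 147 = 3646 g.

3.65 kg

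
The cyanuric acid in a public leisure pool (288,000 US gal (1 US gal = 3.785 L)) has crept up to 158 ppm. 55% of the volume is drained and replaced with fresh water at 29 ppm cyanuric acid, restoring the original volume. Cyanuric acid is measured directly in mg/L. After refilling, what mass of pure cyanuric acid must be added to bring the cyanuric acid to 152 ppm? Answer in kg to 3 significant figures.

Volume: 288,000 US gal × 3.785 L/gal = 1,090,080 L.
After draining 55% and refilling: 158 × 0.45 + 29 × 0.55 = 87.05 ppm.
Deficit to target: 152 − 87.05 = 64.95 mg/L.
Mass: 64.95 mg/L × 1,090,080 L = 70,800 g cyanuric acid.

70.8 kg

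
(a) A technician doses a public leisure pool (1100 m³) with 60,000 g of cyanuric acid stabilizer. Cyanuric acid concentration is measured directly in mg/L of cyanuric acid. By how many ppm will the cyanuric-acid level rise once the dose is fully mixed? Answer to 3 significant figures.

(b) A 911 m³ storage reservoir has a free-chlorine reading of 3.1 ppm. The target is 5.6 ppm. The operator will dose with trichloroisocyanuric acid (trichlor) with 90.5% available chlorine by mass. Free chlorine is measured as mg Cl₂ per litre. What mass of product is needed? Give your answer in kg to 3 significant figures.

(a) 54.5 ppm; (b) 2.52 kg

(a) Volume: 1100 m³ = 1,100,000 L.
(a) Rise: 60,000 g / 1,100,000 L × 1000 = 54.55 mg/L.

(b) Volume: 911 m³ = 911,000 L.
(b) Chlorine deficit: 5.6 − 3.1 = 2.5 ppm = 2.5 mg/L as Cl₂.
(b) Cl₂ equivalent needed: 2.5 mg/L × 911,000 L = 2,278,000 mg = 2278 g.
(b) Product at 90.5% available chlorine: 2278 / 0.905 = 2517 g.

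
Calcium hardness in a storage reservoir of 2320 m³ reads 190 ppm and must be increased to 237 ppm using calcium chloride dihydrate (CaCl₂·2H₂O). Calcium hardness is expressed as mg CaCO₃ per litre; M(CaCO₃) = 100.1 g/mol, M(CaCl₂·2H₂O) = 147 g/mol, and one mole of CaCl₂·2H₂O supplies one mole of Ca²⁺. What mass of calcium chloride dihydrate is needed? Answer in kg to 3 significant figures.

160 kg

Volume: 2320 m³ = 2,320,000 L.
Hardness to add: (237 − 190) = 47 mg/L as CaCO₃ × 2,320,000 L = 109,000 g as CaCO₃.
Moles of Ca²⁺ (1 mol Ca²⁺ ≡ 1 mol CaCO₃): 109,000 / 100.1 g/mol = 1089 mol.
Mass of CaCl₂·2H₂O: 1089 × 147 = 160,100 g.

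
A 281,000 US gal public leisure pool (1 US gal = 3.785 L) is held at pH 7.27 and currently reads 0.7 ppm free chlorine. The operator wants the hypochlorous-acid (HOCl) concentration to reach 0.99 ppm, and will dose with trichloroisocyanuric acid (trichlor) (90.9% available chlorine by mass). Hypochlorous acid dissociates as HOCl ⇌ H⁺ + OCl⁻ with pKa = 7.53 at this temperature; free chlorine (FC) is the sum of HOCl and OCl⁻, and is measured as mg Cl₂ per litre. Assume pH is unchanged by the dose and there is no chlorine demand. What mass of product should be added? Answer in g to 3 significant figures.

976 g

Volume: 281,000 US gal × 3.785 L/gal = 1,063,585 L.
[OCl⁻]/[HOCl] = 10^(pH − pKa) = 10^(7.27 − 7.53) = 0.5495; fraction as HOCl = 1/(1 + 0.5495) = 0.6454.
Free chlorine required for 0.99 ppm HOCl: 0.99 / 0.6454 = 1.534 ppm.
FC to add: 1.534 − 0.7 = 0.834 mg/L as Cl₂.
Cl₂ equivalent: 0.834 mg/L × 1,063,585 L = 887.1 g.
Product at 90.9% available Cl: 887.1 / 0.909 = 975.9 g.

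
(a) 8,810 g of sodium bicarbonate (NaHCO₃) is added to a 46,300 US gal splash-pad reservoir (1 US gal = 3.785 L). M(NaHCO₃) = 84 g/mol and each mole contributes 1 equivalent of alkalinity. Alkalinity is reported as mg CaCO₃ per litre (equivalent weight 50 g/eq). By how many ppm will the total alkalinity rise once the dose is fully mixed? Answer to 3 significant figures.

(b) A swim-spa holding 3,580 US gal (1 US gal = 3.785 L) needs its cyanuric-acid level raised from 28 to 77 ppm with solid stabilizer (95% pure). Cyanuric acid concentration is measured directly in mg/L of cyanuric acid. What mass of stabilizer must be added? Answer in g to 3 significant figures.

(a) 29.9 ppm; (b) 699 g

(a) Volume: 46,300 US gal × 3.785 L/gal = 175,246 L.
(a) Moles of NaHCO₃: 8,810 g ÷ 84 g/mol = 104.9 mol → 104.9 eq of alkalinity.
(a) As CaCO₃: 104.9 eq × 50 g/eq = 5244 g.
(a) Rise: 5244 g / 175,246 L × 1000 = 29.92 mg/L.

(b) Volume: 3,580 US gal × 3.785 L/gal = 13,550 L.
(b) CYA to add: (77 − 28) = 49 mg/L × 13,550 L = 664 g cyanuric acid.
(b) At 95% purity: 664 / 0.95 = 698.9 g product.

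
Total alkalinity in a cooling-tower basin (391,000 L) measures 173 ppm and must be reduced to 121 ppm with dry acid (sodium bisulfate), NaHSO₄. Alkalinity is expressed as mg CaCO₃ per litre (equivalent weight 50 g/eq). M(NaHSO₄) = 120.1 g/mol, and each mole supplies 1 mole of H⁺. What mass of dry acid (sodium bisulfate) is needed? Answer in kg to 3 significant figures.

48.8 kg

Alkalinity to neutralize: (173 − 121) = 52 mg/L as CaCO₃ × 391,000 L = 20,330 g as CaCO₃.
Equivalents of H⁺ required: 20,330 ÷ 50 g/eq = 406.6 eq = 406.6 mol NaHSO₄.
Mass of NaHSO₄: 406.6 × 120.1 = 48,840 g.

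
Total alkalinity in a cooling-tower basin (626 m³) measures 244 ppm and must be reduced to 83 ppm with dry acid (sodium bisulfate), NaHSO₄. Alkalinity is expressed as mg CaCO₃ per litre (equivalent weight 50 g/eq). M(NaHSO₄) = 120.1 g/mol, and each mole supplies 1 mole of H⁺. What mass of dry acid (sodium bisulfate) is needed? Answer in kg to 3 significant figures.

Volume: 626 m³ = 626,000 L.
Alkalinity to neutralize: (244 − 83) = 161 mg/L as CaCO₃ × 626,000 L = 100,800 g as CaCO₃.
Equivalents of H⁺ required: 100,800 ÷ 50 g/eq = 2016 eq = 2016 mol NaHSO₄.
Mass of NaHSO₄: 2016 × 120.1 = 242,100 g.

242 kg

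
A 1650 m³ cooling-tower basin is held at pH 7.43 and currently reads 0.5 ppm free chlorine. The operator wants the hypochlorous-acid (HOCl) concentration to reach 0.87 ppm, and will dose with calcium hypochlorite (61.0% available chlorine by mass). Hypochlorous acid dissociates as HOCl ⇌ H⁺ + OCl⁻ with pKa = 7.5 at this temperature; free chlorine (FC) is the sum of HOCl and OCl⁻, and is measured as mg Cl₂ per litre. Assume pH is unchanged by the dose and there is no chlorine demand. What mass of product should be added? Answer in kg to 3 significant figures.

Volume: 1650 m³ = 1,650,000 L.
[OCl⁻]/[HOCl] = 10^(pH − pKa) = 10^(7.43 − 7.5) = 0.8511; fraction as HOCl = 1/(1 + 0.8511) = 0.5402.
Free chlorine required for 0.87 ppm HOCl: 0.87 / 0.5402 = 1.61 ppm.
FC to add: 1.61 − 0.5 = 1.11 mg/L as Cl₂.
Cl₂ equivalent: 1.11 mg/L × 1,650,000 L = 1832 g.
Product at 61.0% available Cl: 1832 / 0.61 = 3004 g.

3.00 kg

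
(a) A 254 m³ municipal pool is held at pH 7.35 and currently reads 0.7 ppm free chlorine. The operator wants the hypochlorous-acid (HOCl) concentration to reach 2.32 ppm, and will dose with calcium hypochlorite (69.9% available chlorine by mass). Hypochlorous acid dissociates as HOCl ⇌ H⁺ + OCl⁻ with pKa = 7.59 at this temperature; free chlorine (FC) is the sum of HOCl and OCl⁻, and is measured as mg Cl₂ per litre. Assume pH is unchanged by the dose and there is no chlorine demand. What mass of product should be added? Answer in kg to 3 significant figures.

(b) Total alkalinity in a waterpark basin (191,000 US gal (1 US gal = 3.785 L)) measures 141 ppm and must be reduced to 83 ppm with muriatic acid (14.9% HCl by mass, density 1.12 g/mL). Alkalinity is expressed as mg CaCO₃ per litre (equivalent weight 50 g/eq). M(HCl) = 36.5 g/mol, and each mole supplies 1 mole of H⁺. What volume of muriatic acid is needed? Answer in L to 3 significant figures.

(a) 1.07 kg; (b) 183 L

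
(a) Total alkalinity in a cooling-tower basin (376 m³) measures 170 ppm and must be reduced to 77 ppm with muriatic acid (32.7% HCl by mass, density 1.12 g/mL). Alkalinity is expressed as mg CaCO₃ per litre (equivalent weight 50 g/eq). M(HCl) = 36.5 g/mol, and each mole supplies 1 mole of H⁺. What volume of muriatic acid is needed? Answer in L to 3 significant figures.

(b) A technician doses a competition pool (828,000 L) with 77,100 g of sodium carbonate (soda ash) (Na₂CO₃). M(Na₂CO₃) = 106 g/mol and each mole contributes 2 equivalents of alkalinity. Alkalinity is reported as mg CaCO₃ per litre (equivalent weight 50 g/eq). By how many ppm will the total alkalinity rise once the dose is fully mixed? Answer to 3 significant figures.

(a) 69.7 L; (b) 87.8 ppm

(a) Volume: 376 m³ = 376,000 L.
(a) Alkalinity to neutralize: (170 − 77) = 93 mg/L as CaCO₃ × 376,000 L = 34,970 g as CaCO₃.
(a) Equivalents of H⁺ required: 34,970 ÷ 50 g/eq = 699.4 eq = 699.4 mol HCl.
(a) Mass of HCl: 699.4 × 36.5 = 25,530 g.
(a) Mass of 32.7% solution: 25,530 / 0.327 = 78,060 g.
(a) Volume: 78,060 g ÷ 1.12 g/mL = 69,700 mL.

(b) Moles of Na₂CO₃: 77,100 g ÷ 106 g/mol = 727.4 mol → 1455 eq of alkalinity.
(b) As CaCO₃: 1455 eq × 50 g/eq = 72,740 g.
(b) Rise: 72,740 g / 828,000 L × 1000 = 87.85 mg/L.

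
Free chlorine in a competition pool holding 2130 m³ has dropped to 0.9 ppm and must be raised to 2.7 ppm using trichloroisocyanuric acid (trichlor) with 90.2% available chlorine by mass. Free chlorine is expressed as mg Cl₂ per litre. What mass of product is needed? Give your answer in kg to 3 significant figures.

4.25 kg

Volume: 2130 m³ = 2,130,000 L.
Chlorine deficit: 2.7 − 0.9 = 1.8 ppm = 1.8 mg/L as Cl₂.
Cl₂ equivalent needed: 1.8 mg/L × 2,130,000 L = 3,834,000 mg = 3834 g.
Product at 90.2% available chlorine: 3834 / 0.902 = 4251 g.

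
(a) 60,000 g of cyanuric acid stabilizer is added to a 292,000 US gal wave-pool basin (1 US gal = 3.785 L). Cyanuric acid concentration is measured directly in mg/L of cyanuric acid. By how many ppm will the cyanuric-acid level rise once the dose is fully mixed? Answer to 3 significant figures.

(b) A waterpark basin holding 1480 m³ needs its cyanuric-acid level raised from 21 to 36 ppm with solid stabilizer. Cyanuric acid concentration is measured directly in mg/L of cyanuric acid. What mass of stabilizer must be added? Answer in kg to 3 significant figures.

(a) 54.3 ppm; (b) 22.2 kg

(a) Volume: 292,000 US gal × 3.785 L/gal = 1,105,220 L.
(a) Rise: 60,000 g / 1,105,220 L × 1000 = 54.29 mg/L.

(b) Volume: 1480 m³ = 1,480,000 L.
(b) CYA to add: (36 − 21) = 15 mg/L × 1,480,000 L = 22,200 g cyanuric acid.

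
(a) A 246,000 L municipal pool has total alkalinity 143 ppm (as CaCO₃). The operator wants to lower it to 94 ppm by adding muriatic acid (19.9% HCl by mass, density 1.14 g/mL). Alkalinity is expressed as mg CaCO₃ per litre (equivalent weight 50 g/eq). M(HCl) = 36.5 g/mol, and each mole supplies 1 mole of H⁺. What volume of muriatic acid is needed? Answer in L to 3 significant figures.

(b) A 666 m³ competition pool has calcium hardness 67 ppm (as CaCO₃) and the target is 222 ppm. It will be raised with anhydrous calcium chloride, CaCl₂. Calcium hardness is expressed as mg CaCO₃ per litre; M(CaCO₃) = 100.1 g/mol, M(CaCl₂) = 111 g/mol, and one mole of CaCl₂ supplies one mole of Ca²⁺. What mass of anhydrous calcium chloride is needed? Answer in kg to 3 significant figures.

(a) 38.8 L; (b) 114 kg

(a) Alkalinity to neutralize: (143 − 94) = 49 mg/L as CaCO₃ × 246,000 L = 12,050 g as CaCO₃.
(a) Equivalents of H⁺ required: 12,050 ÷ 50 g/eq = 241.1 eq = 241.1 mol HCl.
(a) Mass of HCl: 241.1 × 36.5 = 8799 g.
(a) Mass of 19.9% solution: 8799 / 0.199 = 44,220 g.
(a) Volume: 44,220 g ÷ 1.14 g/mL = 38,790 mL.

(b) Volume: 666 m³ = 666,000 L.
(b) Hardness to add: (222 − 67) = 155 mg/L as CaCO₃ × 666,000 L = 103,200 g as CaCO₃.
(b) Moles of Ca²⁺ (1 mol Ca²⁺ ≡ 1 mol CaCO₃): 103,200 / 100.1 g/mol = 1031 mol.
(b) Mass of CaCl₂: 1031 × 111 = 114,500 g.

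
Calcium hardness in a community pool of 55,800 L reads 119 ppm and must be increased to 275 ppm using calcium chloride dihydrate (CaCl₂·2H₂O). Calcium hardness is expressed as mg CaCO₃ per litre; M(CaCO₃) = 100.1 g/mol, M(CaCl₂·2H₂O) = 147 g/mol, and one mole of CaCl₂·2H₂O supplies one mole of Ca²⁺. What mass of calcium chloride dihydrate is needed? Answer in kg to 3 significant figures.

Hardness to add: (275 − 119) = 156 mg/L as CaCO₃ × 55,800 L = 8705 g as CaCO₃.
Moles of Ca²⁺ (1 mol Ca²⁺ ≡ 1 mol CaCO₃): 8705 / 100.1 g/mol = 86.96 mol.
Mass of CaCl₂·2H₂O: 86.96 × 147 = 12,780 g.

12.8 kg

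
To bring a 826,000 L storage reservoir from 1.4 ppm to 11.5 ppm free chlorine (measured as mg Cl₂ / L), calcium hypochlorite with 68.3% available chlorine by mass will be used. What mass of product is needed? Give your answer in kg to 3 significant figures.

Chlorine deficit: 11.5 − 1.4 = 10.1 ppm = 10.1 mg/L as Cl₂.
Cl₂ equivalent needed: 10.1 mg/L × 826,000 L = 8,343,000 mg = 8343 g.
Product at 68.3% available chlorine: 8343 / 0.683 = 12,210 g.

12.2 kg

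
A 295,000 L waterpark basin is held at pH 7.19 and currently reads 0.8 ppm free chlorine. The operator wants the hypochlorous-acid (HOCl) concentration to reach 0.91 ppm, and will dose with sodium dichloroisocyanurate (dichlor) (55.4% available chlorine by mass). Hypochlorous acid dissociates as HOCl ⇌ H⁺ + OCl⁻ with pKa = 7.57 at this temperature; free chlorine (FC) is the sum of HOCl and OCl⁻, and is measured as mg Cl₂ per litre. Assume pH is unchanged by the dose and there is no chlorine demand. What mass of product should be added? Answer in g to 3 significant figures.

[OCl⁻]/[HOCl] = 10^(pH − pKa) = 10^(7.19 − 7.57) = 0.4169; fraction as HOCl = 1/(1 + 0.4169) = 0.7058.
Free chlorine required for 0.91 ppm HOCl: 0.91 / 0.7058 = 1.289 ppm.
FC to add: 1.289 − 0.8 = 0.4894 mg/L as Cl₂.
Cl₂ equivalent: 0.4894 mg/L × 295,000 L = 144.4 g.
Product at 55.4% available Cl: 144.4 / 0.554 = 260.6 g.

261 g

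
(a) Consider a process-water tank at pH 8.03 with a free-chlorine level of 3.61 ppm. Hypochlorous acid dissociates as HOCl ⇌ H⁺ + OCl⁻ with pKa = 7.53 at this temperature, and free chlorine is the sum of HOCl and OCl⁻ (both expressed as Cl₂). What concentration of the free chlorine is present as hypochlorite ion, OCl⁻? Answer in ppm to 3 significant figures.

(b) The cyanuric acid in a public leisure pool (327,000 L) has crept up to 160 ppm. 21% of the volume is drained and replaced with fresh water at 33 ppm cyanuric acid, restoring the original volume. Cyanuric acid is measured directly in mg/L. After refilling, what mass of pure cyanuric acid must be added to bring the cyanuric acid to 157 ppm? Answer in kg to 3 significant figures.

(a) 2.74 ppm; (b) 7.74 kg

(a) [OCl⁻]/[HOCl] = 10^(pH − pKa) = 10^(8.03 − 7.53) = 10^0.50 = 3.162.
(a) Fraction as HOCl = 1 / (1 + 3.162) = 0.2403.
(a) OCl⁻ = (1 − 0.2403) × 3.61 ppm = 2.743 ppm.

(b) After draining 21% and refilling: 160 × 0.79 + 33 × 0.21 = 133.33 ppm.
(b) Deficit to target: 157 − 133.33 = 23.67 mg/L.
(b) Mass: 23.67 mg/L × 327,000 L = 7740 g cyanuric acid.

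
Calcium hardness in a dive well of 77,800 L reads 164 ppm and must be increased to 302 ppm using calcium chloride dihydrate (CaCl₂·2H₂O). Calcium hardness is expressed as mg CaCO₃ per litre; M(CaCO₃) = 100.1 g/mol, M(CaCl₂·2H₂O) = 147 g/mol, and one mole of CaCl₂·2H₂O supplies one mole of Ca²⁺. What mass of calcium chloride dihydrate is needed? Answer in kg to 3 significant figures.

Hardness to add: (302 − 164) = 138 mg/L as CaCO₃ × 77,800 L = 10,740 g as CaCO₃.
Moles of Ca²⁺ (1 mol Ca²⁺ ≡ 1 mol CaCO₃): 10,740 / 100.1 g/mol = 107.3 mol.
Mass of CaCl₂·2H₂O: 107.3 × 147 = 15,770 g.

15.8 kg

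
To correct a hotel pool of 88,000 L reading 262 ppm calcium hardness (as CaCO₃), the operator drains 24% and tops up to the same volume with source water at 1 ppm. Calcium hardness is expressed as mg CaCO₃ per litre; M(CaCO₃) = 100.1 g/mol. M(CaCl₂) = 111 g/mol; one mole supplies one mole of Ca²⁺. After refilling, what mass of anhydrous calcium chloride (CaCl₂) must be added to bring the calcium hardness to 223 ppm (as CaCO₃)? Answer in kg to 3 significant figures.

2.31 kg

After draining 24% and refilling: 262 × 0.76 + 1 × 0.24 = 199.36 ppm.
Deficit to target: 223 − 199.36 = 23.64 mg/L.
As CaCO₃: 23.64 mg/L × 88,000 L = 2080 g; ÷ 100.1 = 20.78 mol Ca²⁺.
Mass: 20.78 × 111 = 2307 g.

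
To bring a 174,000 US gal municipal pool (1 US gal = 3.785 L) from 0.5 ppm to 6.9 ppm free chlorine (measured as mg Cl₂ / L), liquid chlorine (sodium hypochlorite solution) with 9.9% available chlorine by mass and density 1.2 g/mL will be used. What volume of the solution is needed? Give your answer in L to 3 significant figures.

Volume: 174,000 US gal × 3.785 L/gal = 658,590 L.
Chlorine deficit: 6.9 − 0.5 = 6.4 ppm = 6.4 mg/L as Cl₂.
Cl₂ equivalent needed: 6.4 mg/L × 658,590 L = 4,215,000 mg = 4215 g.
Product at 9.9% available chlorine: 4215 / 0.099 = 42,580 g.
Volume at density 1.2 g/mL: 42,580 g ÷ 1.2 g/mL = 35,480 mL.

35.5 L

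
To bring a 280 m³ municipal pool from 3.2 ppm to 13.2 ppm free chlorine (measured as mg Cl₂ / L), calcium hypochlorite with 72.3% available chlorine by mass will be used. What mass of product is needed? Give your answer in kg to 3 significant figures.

3.87 kg

Volume: 280 m³ = 280,000 L.
Chlorine deficit: 13.2 − 3.2 = 10 ppm = 10 mg/L as Cl₂.
Cl₂ equivalent needed: 10 mg/L × 280,000 L = 2,800,000 mg = 2800 g.
Product at 72.3% available chlorine: 2800 / 0.723 = 3873 g.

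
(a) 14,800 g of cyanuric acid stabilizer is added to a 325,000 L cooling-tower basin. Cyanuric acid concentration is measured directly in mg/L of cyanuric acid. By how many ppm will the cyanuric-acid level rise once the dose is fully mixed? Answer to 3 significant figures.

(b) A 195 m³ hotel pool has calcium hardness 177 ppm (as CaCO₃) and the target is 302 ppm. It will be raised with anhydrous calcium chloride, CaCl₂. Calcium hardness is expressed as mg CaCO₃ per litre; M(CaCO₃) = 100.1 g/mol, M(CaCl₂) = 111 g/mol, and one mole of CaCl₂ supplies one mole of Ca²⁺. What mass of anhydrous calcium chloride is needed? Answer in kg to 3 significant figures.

(a) 45.5 ppm; (b) 27.0 kg

(a) Rise: 14,800 g / 325,000 L × 1000 = 45.54 mg/L.

(b) Volume: 195 m³ = 195,000 L.
(b) Hardness to add: (302 − 177) = 125 mg/L as CaCO₃ × 195,000 L = 24,380 g as CaCO₃.
(b) Moles of Ca²⁺ (1 mol Ca²⁺ ≡ 1 mol CaCO₃): 24,380 / 100.1 g/mol = 243.5 mol.
(b) Mass of CaCl₂: 243.5 × 111 = 27,030 g.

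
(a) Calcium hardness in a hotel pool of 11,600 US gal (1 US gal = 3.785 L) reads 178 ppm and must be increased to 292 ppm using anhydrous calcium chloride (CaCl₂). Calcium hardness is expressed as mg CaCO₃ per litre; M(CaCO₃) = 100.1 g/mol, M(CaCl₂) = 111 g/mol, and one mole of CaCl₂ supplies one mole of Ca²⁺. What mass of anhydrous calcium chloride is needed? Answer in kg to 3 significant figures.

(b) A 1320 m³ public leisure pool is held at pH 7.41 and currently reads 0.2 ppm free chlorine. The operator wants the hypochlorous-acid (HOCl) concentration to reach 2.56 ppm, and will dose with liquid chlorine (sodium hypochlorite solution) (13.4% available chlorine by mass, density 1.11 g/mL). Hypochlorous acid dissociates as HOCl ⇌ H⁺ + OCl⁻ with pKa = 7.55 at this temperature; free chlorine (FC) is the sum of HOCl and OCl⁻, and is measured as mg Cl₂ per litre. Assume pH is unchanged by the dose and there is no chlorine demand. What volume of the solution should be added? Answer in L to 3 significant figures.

(a) Volume: 11,600 US gal × 3.785 L/gal = 43,906 L.
(a) Hardness to add: (292 − 178) = 114 mg/L as CaCO₃ × 43,906 L = 5005 g as CaCO₃.
(a) Moles of Ca²⁺ (1 mol Ca²⁺ ≡ 1 mol CaCO₃): 5005 / 100.1 g/mol = 50 mol.
(a) Mass of CaCl₂: 50 × 111 = 5550 g.

(b) Volume: 1320 m³ = 1,320,000 L.
(b) [OCl⁻]/[HOCl] = 10^(pH − pKa) = 10^(7.41 − 7.55) = 0.7244; fraction as HOCl = 1/(1 + 0.7244) = 0.5799.
(b) Free chlorine required for 2.56 ppm HOCl: 2.56 / 0.5799 = 4.415 ppm.
(b) FC to add: 4.415 − 0.2 = 4.215 mg/L as Cl₂.
(b) Cl₂ equivalent: 4.215 mg/L × 1,320,000 L = 5563 g.
(b) Product at 13.4% available Cl: 5563 / 0.134 = 41,520 g.
(b) Volume: 41,520 g ÷ 1.11 g/mL = 37,400 mL.

(a) 5.55 kg; (b) 37.4 L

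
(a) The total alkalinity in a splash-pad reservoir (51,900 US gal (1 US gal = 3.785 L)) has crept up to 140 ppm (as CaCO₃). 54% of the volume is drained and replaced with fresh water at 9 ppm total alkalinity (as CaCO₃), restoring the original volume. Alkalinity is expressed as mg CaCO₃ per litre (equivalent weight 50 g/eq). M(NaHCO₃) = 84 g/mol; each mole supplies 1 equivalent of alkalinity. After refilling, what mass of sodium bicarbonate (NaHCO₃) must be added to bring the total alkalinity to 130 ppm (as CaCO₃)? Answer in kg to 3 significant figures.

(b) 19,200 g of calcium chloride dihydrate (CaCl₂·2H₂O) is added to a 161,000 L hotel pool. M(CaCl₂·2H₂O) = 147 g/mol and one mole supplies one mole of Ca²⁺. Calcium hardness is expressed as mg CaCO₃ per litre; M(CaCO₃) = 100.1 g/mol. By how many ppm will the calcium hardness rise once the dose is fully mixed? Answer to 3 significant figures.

(a) Volume: 51,900 US gal × 3.785 L/gal = 196,442 L.
(a) After draining 54% and refilling: 140 × 0.46 + 9 × 0.54 = 69.26 ppm.
(a) Deficit to target: 130 − 69.26 = 60.74 mg/L.
(a) As CaCO₃: 60.74 mg/L × 196,442 L = 11,930 g; ÷ 50 g/eq ÷ 1 = 238.6 mol NaHCO₃.
(a) Mass: 238.6 × 84 = 20,050 g.

(b) Moles of Ca²⁺: 19,200 g ÷ 147 g/mol = 130.6 mol.
(b) As CaCO₃: 130.6 mol × 100.1 g/mol = 13,070 g.
(b) Rise: 13,070 g / 161,000 L × 1000 = 81.21 mg/L.

(a) 20.0 kg; (b) 81.2 ppm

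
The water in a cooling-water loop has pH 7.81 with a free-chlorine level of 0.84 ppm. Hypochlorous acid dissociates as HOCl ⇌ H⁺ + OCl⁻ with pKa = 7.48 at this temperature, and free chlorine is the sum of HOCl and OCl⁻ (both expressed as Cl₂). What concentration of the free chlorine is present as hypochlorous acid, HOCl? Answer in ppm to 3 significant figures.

0.268 ppm

[OCl⁻]/[HOCl] = 10^(pH − pKa) = 10^(7.81 − 7.48) = 10^0.33 = 2.138.
Fraction as HOCl = 1 / (1 + 2.138) = 0.3187.
HOCl = 0.3187 × 0.84 ppm = 0.2677 ppm.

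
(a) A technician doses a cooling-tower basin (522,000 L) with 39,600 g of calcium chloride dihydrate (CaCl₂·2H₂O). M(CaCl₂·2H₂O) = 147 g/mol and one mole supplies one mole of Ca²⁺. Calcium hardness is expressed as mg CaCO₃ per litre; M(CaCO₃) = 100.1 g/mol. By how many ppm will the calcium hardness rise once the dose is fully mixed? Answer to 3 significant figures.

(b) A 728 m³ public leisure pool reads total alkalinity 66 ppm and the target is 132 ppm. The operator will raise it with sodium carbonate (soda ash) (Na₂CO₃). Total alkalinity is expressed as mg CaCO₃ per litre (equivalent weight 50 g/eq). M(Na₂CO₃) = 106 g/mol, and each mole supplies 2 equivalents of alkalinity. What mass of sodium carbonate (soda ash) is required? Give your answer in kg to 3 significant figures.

(a) Moles of Ca²⁺: 39,600 g ÷ 147 g/mol = 269.4 mol.
(a) As CaCO₃: 269.4 mol × 100.1 g/mol = 26,970 g.
(a) Rise: 26,970 g / 522,000 L × 1000 = 51.66 mg/L.

(b) Volume: 728 m³ = 728,000 L.
(b) Alkalinity to add: (132 − 66) = 66 mg/L as CaCO₃ × 728,000 L = 48,050 g as CaCO₃.
(b) Equivalents: 48,050 g ÷ 50 g/eq = 961 eq.
(b) Each mole of Na₂CO₃ supplies 2 eq, so 961 / 2 = 480.5 mol.
(b) Mass: 480.5 mol × 106 g/mol = 50,930 g.

(a) 51.7 ppm; (b) 50.9 kg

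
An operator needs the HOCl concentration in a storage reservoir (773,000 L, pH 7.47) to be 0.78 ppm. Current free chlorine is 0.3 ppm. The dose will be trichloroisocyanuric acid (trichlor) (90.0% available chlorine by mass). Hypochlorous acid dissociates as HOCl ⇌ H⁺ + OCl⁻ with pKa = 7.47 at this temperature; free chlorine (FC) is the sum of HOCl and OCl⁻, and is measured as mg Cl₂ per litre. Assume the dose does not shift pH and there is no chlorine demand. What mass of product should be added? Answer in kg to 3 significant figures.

1.08 kg

[OCl⁻]/[HOCl] = 10^(pH − pKa) = 10^(7.47 − 7.47) = 1; fraction as HOCl = 1/(1 + 1) = 0.5.
Free chlorine required for 0.78 ppm HOCl: 0.78 / 0.5 = 1.56 ppm.
FC to add: 1.56 − 0.3 = 1.26 mg/L as Cl₂.
Cl₂ equivalent: 1.26 mg/L × 773,000 L = 974 g.
Product at 90.0% available Cl: 974 / 0.9 = 1082 g.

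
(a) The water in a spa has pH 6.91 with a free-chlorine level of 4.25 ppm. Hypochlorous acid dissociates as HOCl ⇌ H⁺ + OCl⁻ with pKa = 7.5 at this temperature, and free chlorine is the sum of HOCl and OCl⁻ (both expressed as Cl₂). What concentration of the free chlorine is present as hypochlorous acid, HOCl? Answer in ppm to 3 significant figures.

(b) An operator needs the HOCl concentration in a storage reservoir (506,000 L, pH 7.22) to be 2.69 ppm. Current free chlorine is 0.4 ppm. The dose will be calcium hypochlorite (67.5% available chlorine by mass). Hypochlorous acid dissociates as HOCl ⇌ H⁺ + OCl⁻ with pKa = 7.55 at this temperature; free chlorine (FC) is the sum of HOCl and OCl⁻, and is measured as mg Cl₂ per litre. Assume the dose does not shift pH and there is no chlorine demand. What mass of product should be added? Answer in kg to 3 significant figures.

(a) 3.38 ppm; (b) 2.66 kg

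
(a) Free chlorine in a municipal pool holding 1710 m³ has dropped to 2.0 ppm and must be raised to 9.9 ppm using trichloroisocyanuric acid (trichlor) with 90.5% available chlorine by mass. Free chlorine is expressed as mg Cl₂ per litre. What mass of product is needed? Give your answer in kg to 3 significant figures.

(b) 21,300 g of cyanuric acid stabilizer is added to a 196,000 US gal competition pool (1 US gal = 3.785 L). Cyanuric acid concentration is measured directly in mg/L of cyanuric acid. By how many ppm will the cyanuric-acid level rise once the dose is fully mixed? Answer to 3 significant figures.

(a) Volume: 1710 m³ = 1,710,000 L.
(a) Chlorine deficit: 9.9 − 2.0 = 7.9 ppm = 7.9 mg/L as Cl₂.
(a) Cl₂ equivalent needed: 7.9 mg/L × 1,710,000 L = 13,510,000 mg = 13,510 g.
(a) Product at 90.5% available chlorine: 13,510 / 0.905 = 14,930 g.

(b) Volume: 196,000 US gal × 3.785 L/gal = 741,860 L.
(b) Rise: 21,300 g / 741,860 L × 1000 = 28.71 mg/L.

(a) 14.9 kg; (b) 28.7 ppm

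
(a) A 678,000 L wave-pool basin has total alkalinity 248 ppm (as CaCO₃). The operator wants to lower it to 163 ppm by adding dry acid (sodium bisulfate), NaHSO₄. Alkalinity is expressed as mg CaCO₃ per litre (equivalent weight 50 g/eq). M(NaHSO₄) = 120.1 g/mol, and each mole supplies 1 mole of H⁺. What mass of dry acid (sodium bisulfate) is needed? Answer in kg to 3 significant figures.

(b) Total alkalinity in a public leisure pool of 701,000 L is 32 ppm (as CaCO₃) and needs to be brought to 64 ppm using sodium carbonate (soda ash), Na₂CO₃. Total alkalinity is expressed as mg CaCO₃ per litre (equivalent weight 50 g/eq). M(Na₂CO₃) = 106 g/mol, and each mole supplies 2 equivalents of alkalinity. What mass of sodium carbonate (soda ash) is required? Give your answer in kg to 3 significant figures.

(a) Alkalinity to neutralize: (248 − 163) = 85 mg/L as CaCO₃ × 678,000 L = 57,630 g as CaCO₃.
(a) Equivalents of H⁺ required: 57,630 ÷ 50 g/eq = 1153 eq = 1153 mol NaHSO₄.
(a) Mass of NaHSO₄: 1153 × 120.1 = 138,400 g.

(b) Alkalinity to add: (64 − 32) = 32 mg/L as CaCO₃ × 701,000 L = 22,430 g as CaCO₃.
(b) Equivalents: 22,430 g ÷ 50 g/eq = 448.6 eq.
(b) Each mole of Na₂CO₃ supplies 2 eq, so 448.6 / 2 = 224.3 mol.
(b) Mass: 224.3 mol × 106 g/mol = 23,780 g.

(a) 138 kg; (b) 23.8 kg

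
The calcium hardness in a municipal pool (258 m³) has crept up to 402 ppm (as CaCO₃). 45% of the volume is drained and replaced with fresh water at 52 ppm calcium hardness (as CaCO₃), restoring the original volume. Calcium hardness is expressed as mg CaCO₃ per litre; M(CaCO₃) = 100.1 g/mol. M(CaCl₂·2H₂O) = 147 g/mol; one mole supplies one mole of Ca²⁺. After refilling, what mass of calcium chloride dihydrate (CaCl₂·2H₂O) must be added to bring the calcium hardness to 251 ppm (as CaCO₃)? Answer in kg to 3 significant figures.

Volume: 258 m³ = 258,000 L.
After draining 45% and refilling: 402 × 0.55 + 52 × 0.45 = 244.5 ppm.
Deficit to target: 251 − 244.5 = 6.5 mg/L.
As CaCO₃: 6.5 mg/L × 258,000 L = 1677 g; ÷ 100.1 = 16.75 mol Ca²⁺.
Mass: 16.75 × 147 = 2463 g.

2.46 kg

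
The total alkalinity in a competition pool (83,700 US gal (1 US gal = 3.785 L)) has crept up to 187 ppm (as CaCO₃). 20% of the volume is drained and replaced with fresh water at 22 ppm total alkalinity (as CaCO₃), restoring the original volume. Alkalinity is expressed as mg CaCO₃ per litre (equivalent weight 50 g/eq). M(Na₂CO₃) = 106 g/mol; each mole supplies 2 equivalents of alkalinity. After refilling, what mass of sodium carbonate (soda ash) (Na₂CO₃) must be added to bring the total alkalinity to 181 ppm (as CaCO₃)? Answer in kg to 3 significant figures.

9.07 kg

Volume: 83,700 US gal × 3.785 L/gal = 316,804 L.
After draining 20% and refilling: 187 × 0.80 + 22 × 0.20 = 154 ppm.
Deficit to target: 181 − 154 = 27 mg/L.
As CaCO₃: 27 mg/L × 316,804 L = 8554 g; ÷ 50 g/eq ÷ 2 = 85.54 mol Na₂CO₃.
Mass: 85.54 × 106 = 9067 g.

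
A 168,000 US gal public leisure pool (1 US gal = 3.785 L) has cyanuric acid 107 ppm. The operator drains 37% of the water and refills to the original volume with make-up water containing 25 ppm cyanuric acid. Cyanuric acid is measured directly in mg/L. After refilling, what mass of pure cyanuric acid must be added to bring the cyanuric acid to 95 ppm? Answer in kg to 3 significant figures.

11.7 kg

Volume: 168,000 US gal × 3.785 L/gal = 635,880 L.
After draining 37% and refilling: 107 × 0.63 + 25 × 0.37 = 76.66 ppm.
Deficit to target: 95 − 76.66 = 18.34 mg/L.
Mass: 18.34 mg/L × 635,880 L = 11,660 g cyanuric acid.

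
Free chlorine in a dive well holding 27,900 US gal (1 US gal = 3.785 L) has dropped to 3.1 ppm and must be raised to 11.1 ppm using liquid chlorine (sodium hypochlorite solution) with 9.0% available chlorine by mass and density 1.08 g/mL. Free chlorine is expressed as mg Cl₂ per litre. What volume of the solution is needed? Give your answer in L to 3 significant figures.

8.69 L

Volume: 27,900 US gal × 3.785 L/gal = 105,602 L.
Chlorine deficit: 11.1 − 3.1 = 8 ppm = 8 mg/L as Cl₂.
Cl₂ equivalent needed: 8 mg/L × 105,602 L = 844,800 mg = 844.8 g.
Product at 9.0% available chlorine: 844.8 / 0.09 = 9387 g.
Volume at density 1.08 g/mL: 9387 g ÷ 1.08 g/mL = 8691 mL.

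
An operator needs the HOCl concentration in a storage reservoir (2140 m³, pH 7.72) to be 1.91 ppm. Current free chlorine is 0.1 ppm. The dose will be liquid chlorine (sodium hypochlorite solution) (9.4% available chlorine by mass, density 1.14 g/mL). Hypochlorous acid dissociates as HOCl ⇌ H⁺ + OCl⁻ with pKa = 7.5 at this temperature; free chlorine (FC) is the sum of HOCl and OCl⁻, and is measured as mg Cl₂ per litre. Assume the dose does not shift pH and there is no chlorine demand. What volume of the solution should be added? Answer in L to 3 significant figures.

99.4 L

Volume: 2140 m³ = 2,140,000 L.
[OCl⁻]/[HOCl] = 10^(pH − pKa) = 10^(7.72 − 7.5) = 1.66; fraction as HOCl = 1/(1 + 1.66) = 0.376.
Free chlorine required for 1.91 ppm HOCl: 1.91 / 0.376 = 5.08 ppm.
FC to add: 5.08 − 0.1 = 4.98 mg/L as Cl₂.
Cl₂ equivalent: 4.98 mg/L × 2,140,000 L = 10,660 g.
Product at 9.4% available Cl: 10,660 / 0.094 = 113,400 g.
Volume: 113,400 g ÷ 1.14 g/mL = 99,450 mL.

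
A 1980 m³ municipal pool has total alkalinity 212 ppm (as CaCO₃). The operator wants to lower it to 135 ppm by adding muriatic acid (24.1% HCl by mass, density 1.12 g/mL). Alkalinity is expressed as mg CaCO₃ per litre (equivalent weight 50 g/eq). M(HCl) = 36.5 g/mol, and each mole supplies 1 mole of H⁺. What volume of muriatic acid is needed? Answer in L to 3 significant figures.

Volume: 1980 m³ = 1,980,000 L.
Alkalinity to neutralize: (212 − 135) = 77 mg/L as CaCO₃ × 1,980,000 L = 152,500 g as CaCO₃.
Equivalents of H⁺ required: 152,500 ÷ 50 g/eq = 3049 eq = 3049 mol HCl.
Mass of HCl: 3049 × 36.5 = 111,300 g.
Mass of 24.1% solution: 111,300 / 0.241 = 461,800 g.
Volume: 461,800 g ÷ 1.12 g/mL = 412,300 mL.

412 L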